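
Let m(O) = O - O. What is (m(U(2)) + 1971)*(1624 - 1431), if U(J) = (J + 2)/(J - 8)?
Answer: 380403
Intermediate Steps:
U(J) = (2 + J)/(-8 + J)
m(O) = 0
(m(U(2)) + 1971)*(1624 - 1431) = (0 + 1971)*(1624 - 1431) = 1971*193 = 380403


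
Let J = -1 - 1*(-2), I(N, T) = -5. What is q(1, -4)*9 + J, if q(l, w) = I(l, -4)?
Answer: -44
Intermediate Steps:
J = 1 (J = -1 + 2 = 1)
q(l, w) = -5
q(1, -4)*9 + J = -5*9 + 1 = -45 + 1 = -44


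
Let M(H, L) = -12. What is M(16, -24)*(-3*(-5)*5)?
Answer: -900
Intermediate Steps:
M(16, -24)*(-3*(-5)*5) = -12*(-3*(-5))*5 = -180*5 = -12*75 = -900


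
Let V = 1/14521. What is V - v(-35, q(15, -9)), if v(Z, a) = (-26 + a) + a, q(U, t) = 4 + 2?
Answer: 203295/14521 ≈ 14.000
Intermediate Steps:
V = 1/14521 ≈ 6.8866e-5
q(U, t) = 6
v(Z, a) = -26 + 2*a
V - v(-35, q(15, -9)) = 1/14521 - (-26 + 2*6) = 1/14521 - (-26 + 12) = 1/14521 - 1*(-14) = 1/14521 + 14 = 203295/14521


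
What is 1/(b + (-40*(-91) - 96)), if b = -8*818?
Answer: -1/3000 ≈ -0.00033333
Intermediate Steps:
b = -6544
1/(b + (-40*(-91) - 96)) = 1/(-6544 + (-40*(-91) - 96)) = 1/(-6544 + (3640 - 96)) = 1/(-6544 + 3544) = 1/(-3000) = -1/3000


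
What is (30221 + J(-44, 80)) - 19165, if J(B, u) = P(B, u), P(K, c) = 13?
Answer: 11069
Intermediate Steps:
J(B, u) = 13
(30221 + J(-44, 80)) - 19165 = (30221 + 13) - 19165 = 30234 - 19165 = 11069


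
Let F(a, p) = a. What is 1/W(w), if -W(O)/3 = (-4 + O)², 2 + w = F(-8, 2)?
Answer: -1/588 ≈ -0.0017007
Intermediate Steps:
w = -10 (w = -2 - 8 = -10)
W(O) = -3*(-4 + O)²
1/W(w) = 1/(-3*(-4 - 10)²) = 1/(-3*(-14)²) = 1/(-3*196) = 1/(-588) = -1/588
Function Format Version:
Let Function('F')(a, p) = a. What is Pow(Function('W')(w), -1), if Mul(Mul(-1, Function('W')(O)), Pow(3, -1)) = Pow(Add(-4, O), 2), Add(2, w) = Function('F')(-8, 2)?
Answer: Rational(-1, 588) ≈ -0.0017007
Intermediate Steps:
w = -10 (w = Add(-2, -8) = -10)
Function('W')(O) = Mul(-3, Pow(Add(-4, O), 2))
Pow(Function('W')(w), -1) = Pow(Mul(-3, Pow(Add(-4, -10), 2)), -1) = Pow(Mul(-3, Pow(-14, 2)), -1) = Pow(Mul(-3, 196), -1) = Pow(-588, -1) = Rational(-1, 588)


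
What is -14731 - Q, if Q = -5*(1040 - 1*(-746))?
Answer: -5801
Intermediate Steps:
Q = -8930 (Q = -5*(1040 + 746) = -5*1786 = -8930)
-14731 - Q = -14731 - 1*(-8930) = -14731 + 8930 = -5801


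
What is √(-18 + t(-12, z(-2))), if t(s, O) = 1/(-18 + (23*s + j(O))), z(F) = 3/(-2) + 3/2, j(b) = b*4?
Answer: I*√31758/42 ≈ 4.243*I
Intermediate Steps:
j(b) = 4*b
z(F) = 0 (z(F) = 3*(-½) + 3*(½) = -3/2 + 3/2 = 0)
t(s, O) = 1/(-18 + 4*O + 23*s) (t(s, O) = 1/(-18 + (23*s + 4*O)) = 1/(-18 + (4*O + 23*s)) = 1/(-18 + 4*O + 23*s))
√(-18 + t(-12, z(-2))) = √(-18 + 1/(-18 + 4*0 + 23*(-12))) = √(-18 + 1/(-18 + 0 - 276)) = √(-18 + 1/(-294)) = √(-18 - 1/294) = √(-5293/294) = I*√31758/42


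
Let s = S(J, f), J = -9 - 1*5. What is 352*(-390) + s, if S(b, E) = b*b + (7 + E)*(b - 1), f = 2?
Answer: -137219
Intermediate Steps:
J = -14 (J = -9 - 5 = -14)
S(b, E) = b**2 + (-1 + b)*(7 + E) (S(b, E) = b**2 + (7 + E)*(-1 + b) = b**2 + (-1 + b)*(7 + E))
s = 61 (s = -7 + (-14)**2 - 1*2 + 7*(-14) + 2*(-14) = -7 + 196 - 2 - 98 - 28 = 61)
352*(-390) + s = 352*(-390) + 61 = -137280 + 61 = -137219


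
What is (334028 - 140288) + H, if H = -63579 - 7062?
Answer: 123099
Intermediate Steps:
H = -70641
(334028 - 140288) + H = (334028 - 140288) - 70641 = 193740 - 70641 = 123099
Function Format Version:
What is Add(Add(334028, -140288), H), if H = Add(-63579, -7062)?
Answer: 123099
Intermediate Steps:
H = -70641
Add(Add(334028, -140288), H) = Add(Add(334028, -140288), -70641) = Add(193740, -70641) = 123099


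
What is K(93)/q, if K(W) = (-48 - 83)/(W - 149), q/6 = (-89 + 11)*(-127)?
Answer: 131/3328416 ≈ 3.9358e-5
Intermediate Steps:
q = 59436 (q = 6*((-89 + 11)*(-127)) = 6*(-78*(-127)) = 6*9906 = 59436)
K(W) = -131/(-149 + W)
K(93)/q = -131/(-149 + 93)/59436 = -131/(-56)*(1/59436) = -131*(-1/56)*(1/59436) = (131/56)*(1/59436) = 131/3328416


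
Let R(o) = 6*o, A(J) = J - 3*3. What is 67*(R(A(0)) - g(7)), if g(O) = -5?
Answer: -3283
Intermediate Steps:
A(J) = -9 + J (A(J) = J - 9 = -9 + J)
67*(R(A(0)) - g(7)) = 67*(6*(-9 + 0) - 1*(-5)) = 67*(6*(-9) + 5) = 67*(-54 + 5) = 67*(-49) = -3283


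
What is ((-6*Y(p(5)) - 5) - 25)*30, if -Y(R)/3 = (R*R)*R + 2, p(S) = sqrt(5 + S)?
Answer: 180 + 5400*sqrt(10) ≈ 17256.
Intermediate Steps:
Y(R) = -6 - 3*R**3 (Y(R) = -3*((R*R)*R + 2) = -3*(R**2*R + 2) = -3*(R**3 + 2) = -3*(2 + R**3) = -6 - 3*R**3)
((-6*Y(p(5)) - 5) - 25)*30 = ((-6*(-6 - 3*(5 + 5)**(3/2)) - 5) - 25)*30 = ((-6*(-6 - 3*10*sqrt(10)) - 5) - 25)*30 = ((-6*(-6 - 30*sqrt(10)) - 5) - 25)*30 = (((36 + 180*sqrt(10)) - 5) - 25)*30 = ((31 + 180*sqrt(10)) - 25)*30 = (6 + 180*sqrt(10))*30 = 180 + 5400*sqrt(10)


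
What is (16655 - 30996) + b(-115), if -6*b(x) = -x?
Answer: -86161/6 ≈ -14360.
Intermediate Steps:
b(x) = x/6 (b(x) = -(-1)*x/6 = x/6)
(16655 - 30996) + b(-115) = (16655 - 30996) + (⅙)*(-115) = -14341 - 115/6 = -86161/6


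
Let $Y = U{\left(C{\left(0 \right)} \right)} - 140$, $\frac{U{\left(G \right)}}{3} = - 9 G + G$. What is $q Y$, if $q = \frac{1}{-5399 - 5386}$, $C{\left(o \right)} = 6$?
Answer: $\frac{284}{10785} \approx 0.026333$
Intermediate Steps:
$U{\left(G \right)} = - 24 G$ ($U{\left(G \right)} = 3 \left(- 9 G + G\right) = 3 \left(- 8 G\right) = - 24 G$)
$Y = -284$ ($Y = \left(-24\right) 6 - 140 = -144 - 140 = -284$)
$q = - \frac{1}{10785}$ ($q = \frac{1}{-10785} = - \frac{1}{10785} \approx -9.2721 \cdot 10^{-5}$)
$q Y = \left(- \frac{1}{10785}\right) \left(-284\right) = \frac{284}{10785}$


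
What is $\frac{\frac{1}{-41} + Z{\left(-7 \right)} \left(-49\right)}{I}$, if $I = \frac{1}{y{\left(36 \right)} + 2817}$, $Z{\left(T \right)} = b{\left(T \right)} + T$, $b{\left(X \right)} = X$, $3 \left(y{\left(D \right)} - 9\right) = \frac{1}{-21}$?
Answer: $\frac{556365625}{287} \approx 1.9386 \cdot 10^{6}$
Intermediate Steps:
$y{\left(D \right)} = \frac{566}{63}$ ($y{\left(D \right)} = 9 + \frac{1}{3 \left(-21\right)} = 9 + \frac{1}{3} \left(- \frac{1}{21}\right) = 9 - \frac{1}{63} = \frac{566}{63}$)
$Z{\left(T \right)} = 2 T$ ($Z{\left(T \right)} = T + T = 2 T$)
$I = \frac{63}{178037}$ ($I = \frac{1}{\frac{566}{63} + 2817} = \frac{1}{\frac{178037}{63}} = \frac{63}{178037} \approx 0.00035386$)
$\frac{\frac{1}{-41} + Z{\left(-7 \right)} \left(-49\right)}{I} = \frac{\frac{1}{-41} + 2 \left(-7\right) \left(-49\right)}{\frac{63}{178037}} = \left(- \frac{1}{41} - -686\right) \frac{178037}{63} = \left(- \frac{1}{41} + 686\right) \frac{178037}{63} = \frac{28125}{41} \cdot \frac{178037}{63} = \frac{556365625}{287}$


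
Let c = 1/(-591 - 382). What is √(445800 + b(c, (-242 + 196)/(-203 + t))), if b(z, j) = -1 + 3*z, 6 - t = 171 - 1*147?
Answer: 2*√105512709638/973 ≈ 667.68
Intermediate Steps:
t = -18 (t = 6 - (171 - 1*147) = 6 - (171 - 147) = 6 - 1*24 = 6 - 24 = -18)
c = -1/973 (c = 1/(-973) = -1/973 ≈ -0.0010277)
√(445800 + b(c, (-242 + 196)/(-203 + t))) = √(445800 + (-1 + 3*(-1/973))) = √(445800 + (-1 - 3/973)) = √(445800 - 976/973) = √(433762424/973) = 2*√105512709638/973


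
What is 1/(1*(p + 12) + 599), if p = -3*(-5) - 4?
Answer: 1/622 ≈ 0.0016077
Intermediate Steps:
p = 11 (p = 15 - 4 = 11)
1/(1*(p + 12) + 599) = 1/(1*(11 + 12) + 599) = 1/(1*23 + 599) = 1/(23 + 599) = 1/622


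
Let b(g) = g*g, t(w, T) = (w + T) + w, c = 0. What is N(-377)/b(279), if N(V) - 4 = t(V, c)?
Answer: -250/25947 ≈ -0.0096350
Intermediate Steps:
t(w, T) = T + 2*w (t(w, T) = (T + w) + w = T + 2*w)
N(V) = 4 + 2*V (N(V) = 4 + (0 + 2*V) = 4 + 2*V)
b(g) = g**2
N(-377)/b(279) = (4 + 2*(-377))/(279**2) = (4 - 754)/77841 = -750*1/77841 = -250/25947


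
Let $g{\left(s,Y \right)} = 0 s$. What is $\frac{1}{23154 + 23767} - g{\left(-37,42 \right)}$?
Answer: $\frac{1}{46921} \approx 2.1312 \cdot 10^{-5}$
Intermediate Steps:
$g{\left(s,Y \right)} = 0$
$\frac{1}{23154 + 23767} - g{\left(-37,42 \right)} = \frac{1}{23154 + 23767} - 0 = \frac{1}{46921} + 0 = \frac{1}{46921}$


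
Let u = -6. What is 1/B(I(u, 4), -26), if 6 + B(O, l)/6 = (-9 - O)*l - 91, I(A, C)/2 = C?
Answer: 1/2070 ≈ 0.00048309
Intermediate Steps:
I(A, C) = 2*C
B(O, l) = -582 + 6*l*(-9 - O) (B(O, l) = -36 + 6*((-9 - O)*l - 91) = -36 + 6*(l*(-9 - O) - 91) = -36 + 6*(-91 + l*(-9 - O)) = -36 + (-546 + 6*l*(-9 - O)) = -582 + 6*l*(-9 - O))
1/B(I(u, 4), -26) = 1/(-582 - 54*(-26) - 6*2*4*(-26)) = 1/(-582 + 1404 - 6*8*(-26)) = 1/(-582 + 1404 + 1248) = 1/2070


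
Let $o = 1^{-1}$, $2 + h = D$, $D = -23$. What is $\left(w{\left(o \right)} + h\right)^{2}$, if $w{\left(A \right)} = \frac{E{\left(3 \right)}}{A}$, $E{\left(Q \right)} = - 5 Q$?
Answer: $1600$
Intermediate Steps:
$h = -25$ ($h = -2 - 23 = -25$)
$o = 1$
$w{\left(A \right)} = - \frac{15}{A}$ ($w{\left(A \right)} = \frac{\left(-5\right) 3}{A} = \frac{1}{A} \left(-15\right) = - \frac{15}{A}$)
$\left(w{\left(o \right)} + h\right)^{2} = \left(- \frac{15}{1} - 25\right)^{2} = \left(\left(-15\right) 1 - 25\right)^{2} = \left(-15 - 25\right)^{2} = \left(-40\right)^{2} = 1600$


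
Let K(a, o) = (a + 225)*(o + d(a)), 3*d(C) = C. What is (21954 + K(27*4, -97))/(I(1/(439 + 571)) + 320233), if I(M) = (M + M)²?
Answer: 418496025/81667420826 ≈ 0.0051244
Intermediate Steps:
d(C) = C/3
K(a, o) = (225 + a)*(o + a/3) (K(a, o) = (a + 225)*(o + a/3) = (225 + a)*(o + a/3))
I(M) = 4*M² (I(M) = (2*M)² = 4*M²)
(21954 + K(27*4, -97))/(I(1/(439 + 571)) + 320233) = (21954 + (75*(27*4) + 225*(-97) + (27*4)²/3 + (27*4)*(-97)))/(4*(1/(439 + 571))² + 320233) = (21954 + (75*108 - 21825 + (⅓)*108² + 108*(-97)))/(4*(1/1010)² + 320233) = (21954 + (8100 - 21825 + (⅓)*11664 - 10476))/(4*(1/1010)² + 320233) = (21954 + (8100 - 21825 + 3888 - 10476))/(4*(1/1020100) + 320233) = (21954 - 20313)/(1/255025 + 320233) = 1641/(81667420826/255025) = 1641*(255025/81667420826) = 418496025/81667420826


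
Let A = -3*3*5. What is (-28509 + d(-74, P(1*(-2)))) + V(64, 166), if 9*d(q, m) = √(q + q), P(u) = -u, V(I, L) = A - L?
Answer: -28720 + 2*I*√37/9 ≈ -28720.0 + 1.3517*I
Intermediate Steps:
A = -45 (A = -9*5 = -45)
V(I, L) = -45 - L
d(q, m) = √2*√q/9 (d(q, m) = √(q + q)/9 = √(2*q)/9 = (√2*√q)/9 = √2*√q/9)
(-28509 + d(-74, P(1*(-2)))) + V(64, 166) = (-28509 + √2*√(-74)/9) + (-45 - 1*166) = (-28509 + √2*(I*√74)/9) + (-45 - 166) = (-28509 + 2*I*√37/9) - 211 = -28720 + 2*I*√37/9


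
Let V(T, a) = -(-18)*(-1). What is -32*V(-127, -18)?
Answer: 576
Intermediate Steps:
V(T, a) = -18 (V(T, a) = -6*3 = -18)
-32*V(-127, -18) = -32*(-18) = 576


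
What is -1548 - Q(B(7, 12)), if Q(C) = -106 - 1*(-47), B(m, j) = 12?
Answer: -1489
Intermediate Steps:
Q(C) = -59 (Q(C) = -106 + 47 = -59)
-1548 - Q(B(7, 12)) = -1548 - 1*(-59) = -1548 + 59 = -1489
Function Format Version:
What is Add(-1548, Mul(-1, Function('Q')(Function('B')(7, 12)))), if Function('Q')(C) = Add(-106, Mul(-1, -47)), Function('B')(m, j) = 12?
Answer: -1489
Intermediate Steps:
Function('Q')(C) = -59 (Function('Q')(C) = Add(-106, 47) = -59)
Add(-1548, Mul(-1, Function('Q')(Function('B')(7, 12)))) = Add(-1548, Mul(-1, -59)) = Add(-1548, 59) = -1489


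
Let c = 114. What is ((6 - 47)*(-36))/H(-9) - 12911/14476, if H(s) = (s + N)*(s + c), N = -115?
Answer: -2255569/2243780 ≈ -1.0053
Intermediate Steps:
H(s) = (-115 + s)*(114 + s) (H(s) = (s - 115)*(s + 114) = (-115 + s)*(114 + s))
((6 - 47)*(-36))/H(-9) - 12911/14476 = ((6 - 47)*(-36))/(-13110 + (-9)**2 - 1*(-9)) - 12911/14476 = (-41*(-36))/(-13110 + 81 + 9) - 12911*1/14476 = 1476/(-13020) - 12911/14476 = 1476*(-1/13020) - 12911/14476 = -123/1085 - 12911/14476 = -2255569/2243780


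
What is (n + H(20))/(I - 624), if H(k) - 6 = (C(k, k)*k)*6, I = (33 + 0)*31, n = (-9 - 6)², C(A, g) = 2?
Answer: 157/133 ≈ 1.1805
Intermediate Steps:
n = 225 (n = (-15)² = 225)
I = 1023 (I = 33*31 = 1023)
H(k) = 6 + 12*k (H(k) = 6 + (2*k)*6 = 6 + 12*k)
(n + H(20))/(I - 624) = (225 + (6 + 12*20))/(1023 - 624) = (225 + (6 + 240))/399 = (225 + 246)*(1/399) = 471*(1/399) = 157/133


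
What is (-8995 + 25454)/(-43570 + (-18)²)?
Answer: -16459/43246 ≈ -0.38059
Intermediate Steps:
(-8995 + 25454)/(-43570 + (-18)²) = 16459/(-43570 + 324) = 16459/(-43246) = 16459*(-1/43246) = -16459/43246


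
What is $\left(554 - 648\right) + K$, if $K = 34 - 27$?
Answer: $-87$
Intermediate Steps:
$K = 7$ ($K = 34 - 27 = 7$)
$\left(554 - 648\right) + K = \left(554 - 648\right) + 7 = -94 + 7 = -87$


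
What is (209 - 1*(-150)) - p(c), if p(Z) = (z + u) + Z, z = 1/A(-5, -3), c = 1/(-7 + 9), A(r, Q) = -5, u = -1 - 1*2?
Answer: 3617/10 ≈ 361.70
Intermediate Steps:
u = -3 (u = -1 - 2 = -3)
c = ½ (c = 1/2 = ½ ≈ 0.50000)
z = -⅕ (z = 1/(-5) = -⅕ ≈ -0.20000)
p(Z) = -16/5 + Z (p(Z) = (-⅕ - 3) + Z = -16/5 + Z)
(209 - 1*(-150)) - p(c) = (209 - 1*(-150)) - (-16/5 + ½) = (209 + 150) - 1*(-27/10) = 359 + 27/10 = 3617/10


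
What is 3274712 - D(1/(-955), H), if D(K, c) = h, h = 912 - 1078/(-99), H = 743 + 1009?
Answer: 29464102/9 ≈ 3.2738e+6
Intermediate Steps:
H = 1752
h = 8306/9 (h = 912 - 1078*(-1)/99 = 912 - 1*(-98/9) = 912 + 98/9 = 8306/9 ≈ 922.89)
D(K, c) = 8306/9
3274712 - D(1/(-955), H) = 3274712 - 1*8306/9 = 3274712 - 8306/9 = 29464102/9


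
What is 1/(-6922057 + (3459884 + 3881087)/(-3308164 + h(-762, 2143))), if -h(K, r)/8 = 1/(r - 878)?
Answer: -4184827468/28967623554989991 ≈ -1.4447e-7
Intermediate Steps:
h(K, r) = -8/(-878 + r) (h(K, r) = -8/(r - 878) = -8/(-878 + r))
1/(-6922057 + (3459884 + 3881087)/(-3308164 + h(-762, 2143))) = 1/(-6922057 + (3459884 + 3881087)/(-3308164 - 8/(-878 + 2143))) = 1/(-6922057 + 7340971/(-3308164 - 8/1265)) = 1/(-6922057 + 7340971/(-4184827468/1265)) = 1/(-6922057 + 7340971*(-1265/4184827468)) = 1/(-6922057 - 9286328315/4184827468) = 1/(-28967623554989991/4184827468) = -4184827468/28967623554989991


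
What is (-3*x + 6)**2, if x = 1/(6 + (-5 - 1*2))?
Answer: 81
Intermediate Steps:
x = -1 (x = 1/(6 + (-5 - 2)) = 1/(6 - 7) = 1/(-1) = -1)
(-3*x + 6)**2 = (-3*(-1) + 6)**2 = (3 + 6)**2 = 9**2 = 81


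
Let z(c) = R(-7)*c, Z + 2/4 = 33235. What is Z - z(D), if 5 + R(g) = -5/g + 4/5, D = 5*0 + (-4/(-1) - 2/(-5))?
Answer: 11637443/350 ≈ 33250.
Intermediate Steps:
Z = 66469/2 (Z = -½ + 33235 = 66469/2 ≈ 33235.)
D = 22/5 (D = 0 + (-4*(-1) - 2*(-⅕)) = 0 + (4 + ⅖) = 0 + 22/5 = 22/5 ≈ 4.4000)
R(g) = -21/5 - 5/g (R(g) = -5 + (-5/g + 4/5) = -5 + (-5/g + 4*(⅕)) = -5 + (-5/g + ⅘) = -5 + (⅘ - 5/g) = -21/5 - 5/g)
z(c) = -122*c/35 (z(c) = (-21/5 - 5/(-7))*c = (-21/5 - 5*(-⅐))*c = (-21/5 + 5/7)*c = -122*c/35)
Z - z(D) = 66469/2 - (-122)*22/(35*5) = 66469/2 - 1*(-2684/175) = 66469/2 + 2684/175 = 11637443/350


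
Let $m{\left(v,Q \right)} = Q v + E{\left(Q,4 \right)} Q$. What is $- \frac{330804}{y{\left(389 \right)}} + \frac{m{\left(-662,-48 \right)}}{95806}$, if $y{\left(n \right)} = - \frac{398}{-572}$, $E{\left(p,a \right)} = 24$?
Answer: $- \frac{4532097100344}{9532697} \approx -4.7543 \cdot 10^{5}$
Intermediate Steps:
$y{\left(n \right)} = \frac{199}{286}$ ($y{\left(n \right)} = \left(-398\right) \left(- \frac{1}{572}\right) = \frac{199}{286}$)
$m{\left(v,Q \right)} = 24 Q + Q v$ ($m{\left(v,Q \right)} = Q v + 24 Q = 24 Q + Q v$)
$- \frac{330804}{y{\left(389 \right)}} + \frac{m{\left(-662,-48 \right)}}{95806} = - \frac{330804}{\frac{199}{286}} + \frac{\left(-48\right) \left(24 - 662\right)}{95806} = \left(-330804\right) \frac{286}{199} + \left(-48\right) \left(-638\right) \frac{1}{95806} = - \frac{94609944}{199} + 30624 \cdot \frac{1}{95806} = - \frac{94609944}{199} + \frac{15312}{47903} = - \frac{4532097100344}{9532697}$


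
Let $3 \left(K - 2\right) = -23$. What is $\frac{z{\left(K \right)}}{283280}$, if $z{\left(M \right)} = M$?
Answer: $- \frac{17}{849840} \approx -2.0004 \cdot 10^{-5}$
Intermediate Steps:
$K = - \frac{17}{3}$ ($K = 2 + \frac{1}{3} \left(-23\right) = 2 - \frac{23}{3} = - \frac{17}{3} \approx -5.6667$)
$\frac{z{\left(K \right)}}{283280} = - \frac{17}{3 \cdot 283280} = \left(- \frac{17}{3}\right) \frac{1}{283280} = - \frac{17}{849840}$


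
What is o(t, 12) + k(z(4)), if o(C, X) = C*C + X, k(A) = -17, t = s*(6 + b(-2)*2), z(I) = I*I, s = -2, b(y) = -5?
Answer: 59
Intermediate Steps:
z(I) = I²
t = 8 (t = -2*(6 - 5*2) = -2*(6 - 10) = -2*(-4) = 8)
o(C, X) = X + C² (o(C, X) = C² + X = X + C²)
o(t, 12) + k(z(4)) = (12 + 8²) - 17 = (12 + 64) - 17 = 76 - 17 = 59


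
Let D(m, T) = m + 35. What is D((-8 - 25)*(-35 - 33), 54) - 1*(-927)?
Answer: 3206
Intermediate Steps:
D(m, T) = 35 + m
D((-8 - 25)*(-35 - 33), 54) - 1*(-927) = (35 + (-8 - 25)*(-35 - 33)) - 1*(-927) = (35 - 33*(-68)) + 927 = (35 + 2244) + 927 = 2279 + 927 = 3206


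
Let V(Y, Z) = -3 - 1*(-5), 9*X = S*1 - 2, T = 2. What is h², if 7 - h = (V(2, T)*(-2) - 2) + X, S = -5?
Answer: 15376/81 ≈ 189.83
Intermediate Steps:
X = -7/9 (X = (-5*1 - 2)/9 = (-5 - 2)/9 = (⅑)*(-7) = -7/9 ≈ -0.77778)
V(Y, Z) = 2 (V(Y, Z) = -3 + 5 = 2)
h = 124/9 (h = 7 - ((2*(-2) - 2) - 7/9) = 7 - ((-4 - 2) - 7/9) = 7 - (-6 - 7/9) = 7 - 1*(-61/9) = 7 + 61/9 = 124/9 ≈ 13.778)
h² = (124/9)² = 15376/81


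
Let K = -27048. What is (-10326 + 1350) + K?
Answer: -36024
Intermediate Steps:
(-10326 + 1350) + K = (-10326 + 1350) - 27048 = -8976 - 27048 = -36024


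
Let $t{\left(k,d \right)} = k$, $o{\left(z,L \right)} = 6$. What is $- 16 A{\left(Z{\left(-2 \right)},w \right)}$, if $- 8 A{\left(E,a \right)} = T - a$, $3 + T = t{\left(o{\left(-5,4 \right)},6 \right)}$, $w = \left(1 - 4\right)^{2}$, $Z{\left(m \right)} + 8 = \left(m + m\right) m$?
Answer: $-12$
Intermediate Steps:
$Z{\left(m \right)} = -8 + 2 m^{2}$ ($Z{\left(m \right)} = -8 + \left(m + m\right) m = -8 + 2 m m = -8 + 2 m^{2}$)
$w = 9$ ($w = \left(-3\right)^{2} = 9$)
$T = 3$ ($T = -3 + 6 = 3$)
$A{\left(E,a \right)} = - \frac{3}{8} + \frac{a}{8}$ ($A{\left(E,a \right)} = - \frac{3 - a}{8} = - \frac{3}{8} + \frac{a}{8}$)
$- 16 A{\left(Z{\left(-2 \right)},w \right)} = - 16 \left(- \frac{3}{8} + \frac{1}{8} \cdot 9\right) = - 16 \left(- \frac{3}{8} + \frac{9}{8}\right) = \left(-16\right) \frac{3}{4} = -12$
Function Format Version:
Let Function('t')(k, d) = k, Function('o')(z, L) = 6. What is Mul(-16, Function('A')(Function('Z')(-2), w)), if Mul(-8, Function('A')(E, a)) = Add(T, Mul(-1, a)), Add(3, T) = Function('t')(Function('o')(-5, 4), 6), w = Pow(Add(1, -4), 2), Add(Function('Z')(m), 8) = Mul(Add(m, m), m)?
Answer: -12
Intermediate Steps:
Function('Z')(m) = Add(-8, Mul(2, Pow(m, 2))) (Function('Z')(m) = Add(-8, Mul(Add(m, m), m)) = Add(-8, Mul(Mul(2, m), m)) = Add(-8, Mul(2, Pow(m, 2))))
w = 9 (w = Pow(-3, 2) = 9)
T = 3 (T = Add(-3, 6) = 3)
Function('A')(E, a) = Add(Rational(-3, 8), Mul(Rational(1, 8), a)) (Function('A')(E, a) = Mul(Rational(-1, 8), Add(3, Mul(-1, a))) = Add(Rational(-3, 8), Mul(Rational(1, 8), a)))
Mul(-16, Function('A')(Function('Z')(-2), w)) = Mul(-16, Add(Rational(-3, 8), Mul(Rational(1, 8), 9))) = Mul(-16, Add(Rational(-3, 8), Rational(9, 8))) = Mul(-16, Rational(3, 4)) = -12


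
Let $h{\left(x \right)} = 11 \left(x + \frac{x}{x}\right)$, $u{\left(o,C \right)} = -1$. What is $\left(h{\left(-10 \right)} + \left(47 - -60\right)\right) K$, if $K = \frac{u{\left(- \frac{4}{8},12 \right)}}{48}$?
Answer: $- \frac{1}{6} \approx -0.16667$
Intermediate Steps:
$K = - \frac{1}{48} \approx -0.020833$
$h{\left(x \right)} = 11 + 11 x$ ($h{\left(x \right)} = 11 \left(x + 1\right) = 11 \left(1 + x\right) = 11 + 11 x$)
$\left(h{\left(-10 \right)} + \left(47 - -60\right)\right) K = \left(\left(11 + 11 \left(-10\right)\right) + \left(47 - -60\right)\right) \left(- \frac{1}{48}\right) = \left(\left(11 - 110\right) + \left(47 + 60\right)\right) \left(- \frac{1}{48}\right) = \left(-99 + 107\right) \left(- \frac{1}{48}\right) = 8 \left(- \frac{1}{48}\right) = - \frac{1}{6}$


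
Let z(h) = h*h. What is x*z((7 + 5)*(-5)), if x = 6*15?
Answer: 324000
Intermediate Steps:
x = 90
z(h) = h²
x*z((7 + 5)*(-5)) = 90*((7 + 5)*(-5))² = 90*(12*(-5))² = 90*(-60)² = 90*3600 = 324000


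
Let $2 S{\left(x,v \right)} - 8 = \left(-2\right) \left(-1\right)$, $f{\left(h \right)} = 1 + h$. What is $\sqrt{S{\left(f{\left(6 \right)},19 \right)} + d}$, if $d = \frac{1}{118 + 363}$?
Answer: $\frac{\sqrt{1157286}}{481} \approx 2.2365$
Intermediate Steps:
$d = \frac{1}{481} \approx 0.002079$
$S{\left(x,v \right)} = 5$ ($S{\left(x,v \right)} = 4 + \frac{\left(-2\right) \left(-1\right)}{2} = 4 + \frac{1}{2} \cdot 2 = 4 + 1 = 5$)
$\sqrt{S{\left(f{\left(6 \right)},19 \right)} + d} = \sqrt{5 + \frac{1}{481}} = \sqrt{\frac{2406}{481}} = \frac{\sqrt{1157286}}{481}$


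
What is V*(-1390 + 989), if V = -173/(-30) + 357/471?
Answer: -12323131/4710 ≈ -2616.4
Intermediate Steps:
V = 30731/4710 (V = -173*(-1/30) + 357*(1/471) = 173/30 + 119/157 = 30731/4710 ≈ 6.5246)
V*(-1390 + 989) = 30731*(-1390 + 989)/4710 = (30731/4710)*(-401) = -12323131/4710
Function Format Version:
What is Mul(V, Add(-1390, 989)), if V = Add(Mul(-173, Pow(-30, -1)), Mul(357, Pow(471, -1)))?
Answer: Rational(-12323131, 4710) ≈ -2616.4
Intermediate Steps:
V = Rational(30731, 4710) (V = Add(Mul(-173, Rational(-1, 30)), Mul(357, Rational(1, 471))) = Add(Rational(173, 30), Rational(119, 157)) = Rational(30731, 4710) ≈ 6.5246)
Mul(V, Add(-1390, 989)) = Mul(Rational(30731, 4710), Add(-1390, 989)) = Mul(Rational(30731, 4710), -401) = Rational(-12323131, 4710)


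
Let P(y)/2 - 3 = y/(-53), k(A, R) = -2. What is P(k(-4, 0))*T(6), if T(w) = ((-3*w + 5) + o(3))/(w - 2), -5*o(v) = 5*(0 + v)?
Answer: -1288/53 ≈ -24.302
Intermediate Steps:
o(v) = -v (o(v) = -(0 + v) = -v)
P(y) = 6 - 2*y/53 (P(y) = 6 + 2*(y/(-53)) = 6 + 2*(y*(-1/53)) = 6 + 2*(-y/53) = 6 - 2*y/53)
T(w) = (2 - 3*w)/(-2 + w) (T(w) = ((-3*w + 5) - 1*3)/(w - 2) = ((5 - 3*w) - 3)/(-2 + w) = (2 - 3*w)/(-2 + w))
P(k(-4, 0))*T(6) = (6 - 2/53*(-2))*((2 - 3*6)/(-2 + 6)) = (6 + 4/53)*((2 - 18)/4) = 322*((1/4)*(-16))/53 = (322/53)*(-4) = -1288/53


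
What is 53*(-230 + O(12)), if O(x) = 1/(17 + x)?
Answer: -353457/29 ≈ -12188.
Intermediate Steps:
53*(-230 + O(12)) = 53*(-230 + 1/(17 + 12)) = 53*(-230 + 1/29) = 53*(-6669/29) = -353457/29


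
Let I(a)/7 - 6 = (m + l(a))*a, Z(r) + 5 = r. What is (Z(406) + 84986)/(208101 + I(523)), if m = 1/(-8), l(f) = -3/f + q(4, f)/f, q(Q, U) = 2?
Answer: 683096/1661427 ≈ 0.41115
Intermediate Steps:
Z(r) = -5 + r
l(f) = -1/f (l(f) = -3/f + 2/f = -1/f)
m = -⅛ ≈ -0.12500
I(a) = 42 + 7*a*(-⅛ - 1/a) (I(a) = 42 + 7*((-⅛ - 1/a)*a) = 42 + 7*(a*(-⅛ - 1/a)) = 42 + 7*a*(-⅛ - 1/a))
(Z(406) + 84986)/(208101 + I(523)) = ((-5 + 406) + 84986)/(208101 + (35 - 7/8*523)) = (401 + 84986)/(208101 + (35 - 3661/8)) = 85387/(208101 - 3381/8) = 85387/(1661427/8) = 85387*(8/1661427) = 683096/1661427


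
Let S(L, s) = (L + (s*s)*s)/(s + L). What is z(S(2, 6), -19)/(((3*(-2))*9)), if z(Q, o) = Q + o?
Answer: -11/72 ≈ -0.15278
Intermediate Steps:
S(L, s) = (L + s³)/(L + s) (S(L, s) = (L + s²*s)/(L + s) = (L + s³)/(L + s))
z(S(2, 6), -19)/(((3*(-2))*9)) = ((2 + 6³)/(2 + 6) - 19)/(((3*(-2))*9)) = ((2 + 216)/8 - 19)/((-6*9)) = ((⅛)*218 - 19)/(-54) = (109/4 - 19)*(-1/54) = (33/4)*(-1/54) = -11/72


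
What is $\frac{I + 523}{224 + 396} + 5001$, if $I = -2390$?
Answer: $\frac{3098753}{620} \approx 4998.0$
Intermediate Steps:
$\frac{I + 523}{224 + 396} + 5001 = \frac{-2390 + 523}{224 + 396} + 5001 = - \frac{1867}{620} + 5001 = \frac{3098753}{620}$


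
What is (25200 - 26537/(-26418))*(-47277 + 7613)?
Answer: -2998717928/3 ≈ -9.9957e+8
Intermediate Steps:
(25200 - 26537/(-26418))*(-47277 + 7613) = (25200 - 26537*(-1/26418))*(-39664) = (25200 + 223/222)*(-39664) = (5594623/222)*(-39664) = -2998717928/3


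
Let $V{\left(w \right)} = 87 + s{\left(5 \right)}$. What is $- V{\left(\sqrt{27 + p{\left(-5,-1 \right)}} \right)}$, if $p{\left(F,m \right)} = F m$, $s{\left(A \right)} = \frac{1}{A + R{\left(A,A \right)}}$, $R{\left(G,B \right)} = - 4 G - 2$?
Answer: $- \frac{1478}{17} \approx -86.941$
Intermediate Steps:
$R{\left(G,B \right)} = -2 - 4 G$
$s{\left(A \right)} = \frac{1}{-2 - 3 A}$ ($s{\left(A \right)} = \frac{1}{A - \left(2 + 4 A\right)} = \frac{1}{-2 - 3 A}$)
$V{\left(w \right)} = \frac{1478}{17}$ ($V{\left(w \right)} = 87 - \frac{1}{2 + 3 \cdot 5} = 87 - \frac{1}{2 + 15} = 87 - \frac{1}{17} = \frac{1478}{17}$)
$- V{\left(\sqrt{27 + p{\left(-5,-1 \right)}} \right)} = \left(-1\right) \frac{1478}{17} = - \frac{1478}{17}$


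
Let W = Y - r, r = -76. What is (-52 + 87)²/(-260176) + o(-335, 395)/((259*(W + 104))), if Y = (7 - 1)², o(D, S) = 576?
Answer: 161369/28879536 ≈ 0.0055877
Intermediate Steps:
Y = 36 (Y = 6² = 36)
W = 112 (W = 36 - 1*(-76) = 36 + 76 = 112)
(-52 + 87)²/(-260176) + o(-335, 395)/((259*(W + 104))) = (-52 + 87)²/(-260176) + 576/((259*(112 + 104))) = 35²*(-1/260176) + 576/((259*216)) = 1225*(-1/260176) + 576/55944 = -175/37168 + 576*(1/55944) = -175/37168 + 8/777 = 161369/28879536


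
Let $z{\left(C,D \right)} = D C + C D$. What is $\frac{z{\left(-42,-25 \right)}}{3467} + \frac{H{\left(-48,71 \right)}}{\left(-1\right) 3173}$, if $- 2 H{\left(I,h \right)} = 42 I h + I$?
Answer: $- \frac{12712956}{578989} \approx -21.957$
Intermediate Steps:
$H{\left(I,h \right)} = - \frac{I}{2} - 21 I h$ ($H{\left(I,h \right)} = - \frac{42 I h + I}{2} = - \frac{I + 42 I h}{2} = - \frac{I}{2} - 21 I h$)
$z{\left(C,D \right)} = 2 C D$ ($z{\left(C,D \right)} = C D + C D = 2 C D$)
$\frac{z{\left(-42,-25 \right)}}{3467} + \frac{H{\left(-48,71 \right)}}{\left(-1\right) 3173} = \frac{2 \left(-42\right) \left(-25\right)}{3467} + \frac{\left(- \frac{1}{2}\right) \left(-48\right) \left(1 + 42 \cdot 71\right)}{\left(-1\right) 3173} = 2100 \cdot \frac{1}{3467} + \frac{\left(- \frac{1}{2}\right) \left(-48\right) \left(1 + 2982\right)}{-3173} = \frac{2100}{3467} + \left(- \frac{1}{2}\right) \left(-48\right) 2983 \left(- \frac{1}{3173}\right) = \frac{2100}{3467} + 71592 \left(- \frac{1}{3173}\right) = \frac{2100}{3467} - \frac{3768}{167} = - \frac{12712956}{578989}$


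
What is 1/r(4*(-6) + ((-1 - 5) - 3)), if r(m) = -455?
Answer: -1/455 ≈ -0.0021978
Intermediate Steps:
1/r(4*(-6) + ((-1 - 5) - 3)) = 1/(-455) = -1/455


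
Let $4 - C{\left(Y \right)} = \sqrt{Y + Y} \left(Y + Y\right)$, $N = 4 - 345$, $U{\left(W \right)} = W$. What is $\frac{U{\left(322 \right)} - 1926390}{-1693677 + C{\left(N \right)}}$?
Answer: $\frac{3262129367764}{2868845445497} + \frac{1313578376 i \sqrt{682}}{2868845445497} \approx 1.1371 + 0.011958 i$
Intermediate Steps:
$N = -341$ ($N = 4 - 345 = -341$)
$C{\left(Y \right)} = 4 - 2 \sqrt{2} Y^{\frac{3}{2}}$ ($C{\left(Y \right)} = 4 - \sqrt{Y + Y} \left(Y + Y\right) = 4 - \sqrt{2 Y} 2 Y = 4 - \sqrt{2} \sqrt{Y} 2 Y = 4 - 2 \sqrt{2} Y^{\frac{3}{2}}$)
$\frac{U{\left(322 \right)} - 1926390}{-1693677 + C{\left(N \right)}} = \frac{322 - 1926390}{-1693677 + \left(4 - 2 \sqrt{2} \left(-341\right)^{\frac{3}{2}}\right)} = - \frac{1926068}{-1693677 + \left(4 - 2 \sqrt{2} \left(- 341 i \sqrt{341}\right)\right)} = - \frac{1926068}{-1693677 + \left(4 + 682 i \sqrt{682}\right)} = - \frac{1926068}{-1693673 + 682 i \sqrt{682}}$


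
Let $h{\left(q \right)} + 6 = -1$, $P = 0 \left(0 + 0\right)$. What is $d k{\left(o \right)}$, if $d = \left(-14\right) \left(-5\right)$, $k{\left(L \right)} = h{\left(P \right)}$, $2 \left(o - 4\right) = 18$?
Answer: $-490$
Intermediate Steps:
$P = 0$ ($P = 0 \cdot 0 = 0$)
$o = 13$ ($o = 4 + \frac{1}{2} \cdot 18 = 4 + 9 = 13$)
$h{\left(q \right)} = -7$ ($h{\left(q \right)} = -6 - 1 = -7$)
$k{\left(L \right)} = -7$
$d = 70$
$d k{\left(o \right)} = 70 \left(-7\right) = -490$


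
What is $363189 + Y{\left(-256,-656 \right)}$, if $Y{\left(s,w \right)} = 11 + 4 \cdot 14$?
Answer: $363256$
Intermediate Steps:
$Y{\left(s,w \right)} = 67$ ($Y{\left(s,w \right)} = 11 + 56 = 67$)
$363189 + Y{\left(-256,-656 \right)} = 363189 + 67 = 363256$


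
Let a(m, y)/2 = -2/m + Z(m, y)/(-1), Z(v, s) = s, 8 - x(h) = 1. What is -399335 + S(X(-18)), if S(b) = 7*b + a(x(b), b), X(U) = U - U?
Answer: -2795349/7 ≈ -3.9934e+5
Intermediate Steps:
x(h) = 7 (x(h) = 8 - 1*1 = 8 - 1 = 7)
X(U) = 0
a(m, y) = -4/m - 2*y (a(m, y) = 2*(-2/m + y/(-1)) = 2*(-2/m + y*(-1)) = 2*(-2/m - y) = 2*(-y - 2/m) = -4/m - 2*y)
S(b) = -4/7 + 5*b (S(b) = 7*b + (-4/7 - 2*b) = -4/7 + 5*b)
-399335 + S(X(-18)) = -399335 + (-4/7 + 5*0) = -399335 + (-4/7 + 0) = -399335 - 4/7 = -2795349/7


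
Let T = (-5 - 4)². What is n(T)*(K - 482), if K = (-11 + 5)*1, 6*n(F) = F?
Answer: -6588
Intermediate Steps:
T = 81 (T = (-9)² = 81)
n(F) = F/6
K = -6 (K = -6*1 = -6)
n(T)*(K - 482) = ((⅙)*81)*(-6 - 482) = (27/2)*(-488) = -6588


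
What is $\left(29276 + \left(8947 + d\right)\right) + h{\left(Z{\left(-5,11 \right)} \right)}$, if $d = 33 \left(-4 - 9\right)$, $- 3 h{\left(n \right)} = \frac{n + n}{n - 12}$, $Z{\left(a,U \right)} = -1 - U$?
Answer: $\frac{113381}{3} \approx 37794.0$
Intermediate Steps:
$h{\left(n \right)} = - \frac{2 n}{3 \left(-12 + n\right)}$ ($h{\left(n \right)} = - \frac{\left(n + n\right) \frac{1}{n - 12}}{3} = - \frac{2 n \frac{1}{-12 + n}}{3} = - \frac{2 n}{3 \left(-12 + n\right)}$)
$d = -429$ ($d = 33 \left(-13\right) = -429$)
$\left(29276 + \left(8947 + d\right)\right) + h{\left(Z{\left(-5,11 \right)} \right)} = \left(29276 + \left(8947 - 429\right)\right) - \frac{2 \left(-1 - 11\right)}{-36 + 3 \left(-1 - 11\right)} = \left(29276 + 8518\right) - \frac{2 \left(-1 - 11\right)}{-36 + 3 \left(-1 - 11\right)} = 37794 - - \frac{24}{-36 + 3 \left(-12\right)} = 37794 - - \frac{24}{-36 - 36} = 37794 - - \frac{24}{-72} = 37794 - \left(-24\right) \left(- \frac{1}{72}\right) = 37794 - \frac{1}{3} = \frac{113381}{3}$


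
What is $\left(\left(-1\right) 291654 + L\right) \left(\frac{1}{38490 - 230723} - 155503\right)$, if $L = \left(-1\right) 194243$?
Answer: $\frac{14524825825955400}{192233} \approx 7.5558 \cdot 10^{10}$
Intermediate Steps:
$L = -194243$
$\left(\left(-1\right) 291654 + L\right) \left(\frac{1}{38490 - 230723} - 155503\right) = \left(\left(-1\right) 291654 - 194243\right) \left(\frac{1}{38490 - 230723} - 155503\right) = \left(-291654 - 194243\right) \left(\frac{1}{-192233} - 155503\right) = - 485897 \left(- \frac{1}{192233} - 155503\right) = \left(-485897\right) \left(- \frac{29892808200}{192233}\right) = \frac{14524825825955400}{192233}$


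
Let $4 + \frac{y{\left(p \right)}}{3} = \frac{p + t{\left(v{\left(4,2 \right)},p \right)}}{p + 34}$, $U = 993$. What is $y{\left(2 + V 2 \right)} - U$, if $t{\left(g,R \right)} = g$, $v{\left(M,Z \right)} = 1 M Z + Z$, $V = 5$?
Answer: $- \frac{23082}{23} \approx -1003.6$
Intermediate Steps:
$v{\left(M,Z \right)} = Z + M Z$ ($v{\left(M,Z \right)} = M Z + Z = Z + M Z$)
$y{\left(p \right)} = -12 + \frac{3 \left(10 + p\right)}{34 + p}$ ($y{\left(p \right)} = -12 + 3 \frac{p + 2 \left(1 + 4\right)}{p + 34} = -12 + 3 \frac{p + 2 \cdot 5}{34 + p} = -12 + 3 \frac{p + 10}{34 + p} = -12 + 3 \frac{10 + p}{34 + p} = -12 + \frac{3 \left(10 + p\right)}{34 + p}$)
$y{\left(2 + V 2 \right)} - U = \frac{9 \left(-42 - \left(2 + 5 \cdot 2\right)\right)}{34 + \left(2 + 5 \cdot 2\right)} - 993 = \frac{9 \left(-42 - \left(2 + 10\right)\right)}{34 + \left(2 + 10\right)} - 993 = \frac{9 \left(-42 - 12\right)}{34 + 12} - 993 = \frac{9 \left(-42 - 12\right)}{46} - 993 = 9 \cdot \frac{1}{46} \left(-54\right) - 993 = - \frac{243}{23} - 993 = - \frac{23082}{23}$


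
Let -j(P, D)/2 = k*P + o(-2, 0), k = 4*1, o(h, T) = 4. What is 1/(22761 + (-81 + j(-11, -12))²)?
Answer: 1/22762 ≈ 4.3933e-5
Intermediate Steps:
k = 4
j(P, D) = -8 - 8*P (j(P, D) = -2*(4*P + 4) = -2*(4 + 4*P) = -8 - 8*P)
1/(22761 + (-81 + j(-11, -12))²) = 1/(22761 + (-81 + (-8 - 8*(-11)))²) = 1/(22761 + (-81 + (-8 + 88))²) = 1/(22761 + (-81 + 80)²) = 1/(22761 + (-1)²) = 1/(22761 + 1) = 1/22762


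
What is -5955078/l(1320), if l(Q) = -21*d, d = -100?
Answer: -992513/350 ≈ -2835.8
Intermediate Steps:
l(Q) = 2100 (l(Q) = -21*(-100) = 2100)
-5955078/l(1320) = -5955078/2100 = -5955078*1/2100 = -992513/350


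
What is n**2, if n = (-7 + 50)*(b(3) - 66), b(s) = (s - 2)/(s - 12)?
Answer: 654592225/81 ≈ 8.0814e+6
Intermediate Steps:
b(s) = (-2 + s)/(-12 + s)
n = -25585/9 (n = (-7 + 50)*((-2 + 3)/(-12 + 3) - 66) = 43*(1/(-9) - 66) = 43*(-1/9*1 - 66) = 43*(-1/9 - 66) = 43*(-595/9) = -25585/9 ≈ -2842.8)
n**2 = (-25585/9)**2 = 654592225/81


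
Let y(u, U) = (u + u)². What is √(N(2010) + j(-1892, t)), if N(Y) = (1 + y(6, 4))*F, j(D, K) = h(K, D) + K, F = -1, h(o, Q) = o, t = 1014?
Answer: √1883 ≈ 43.394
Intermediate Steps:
j(D, K) = 2*K (j(D, K) = K + K = 2*K)
y(u, U) = 4*u² (y(u, U) = (2*u)² = 4*u²)
N(Y) = -145 (N(Y) = (1 + 4*6²)*(-1) = (1 + 4*36)*(-1) = (1 + 144)*(-1) = 145*(-1) = -145)
√(N(2010) + j(-1892, t)) = √(-145 + 2*1014) = √(-145 + 2028) = √1883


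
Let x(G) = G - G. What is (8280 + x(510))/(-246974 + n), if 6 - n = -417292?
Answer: 2070/42581 ≈ 0.048613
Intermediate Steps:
n = 417298 (n = 6 - 1*(-417292) = 6 + 417292 = 417298)
x(G) = 0
(8280 + x(510))/(-246974 + n) = (8280 + 0)/(-246974 + 417298) = 8280/170324 = 8280*(1/170324) = 2070/42581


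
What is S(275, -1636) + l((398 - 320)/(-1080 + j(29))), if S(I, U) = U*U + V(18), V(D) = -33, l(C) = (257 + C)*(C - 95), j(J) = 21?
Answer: 330467563072/124609 ≈ 2.6520e+6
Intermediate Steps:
l(C) = (-95 + C)*(257 + C) (l(C) = (257 + C)*(-95 + C) = (-95 + C)*(257 + C))
S(I, U) = -33 + U**2 (S(I, U) = U*U - 33 = U**2 - 33 = -33 + U**2)
S(275, -1636) + l((398 - 320)/(-1080 + j(29))) = (-33 + (-1636)**2) + (-24415 + ((398 - 320)/(-1080 + 21))**2 + 162*((398 - 320)/(-1080 + 21))) = (-33 + 2676496) + (-24415 + (78/(-1059))**2 + 162*(78/(-1059))) = 2676463 + (-24415 + (78*(-1/1059))**2 + 162*(78*(-1/1059))) = 2676463 + (-24415 + (-26/353)**2 + 162*(-26/353)) = 2676463 + (-24415 + 676/124609 - 4212/353) = 2676463 - 3043814895/124609 = 330467563072/124609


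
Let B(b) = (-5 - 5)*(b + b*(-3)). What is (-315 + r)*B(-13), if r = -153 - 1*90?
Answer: 145080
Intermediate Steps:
B(b) = 20*b (B(b) = -10*(b - 3*b) = -(-20)*b = 20*b)
r = -243 (r = -153 - 90 = -243)
(-315 + r)*B(-13) = (-315 - 243)*(20*(-13)) = -558*(-260) = 145080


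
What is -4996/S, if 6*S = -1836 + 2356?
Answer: -3747/65 ≈ -57.646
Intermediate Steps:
S = 260/3 (S = (-1836 + 2356)/6 = (1/6)*520 = 260/3 ≈ 86.667)
-4996/S = -4996/260/3 = -4996*3/260 = -3747/65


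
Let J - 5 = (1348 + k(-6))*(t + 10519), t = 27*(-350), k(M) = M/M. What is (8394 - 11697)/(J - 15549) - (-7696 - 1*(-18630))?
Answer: -15597758861/1426537 ≈ -10934.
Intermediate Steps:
k(M) = 1
t = -9450
J = 1442086 (J = 5 + (1348 + 1)*(-9450 + 10519) = 5 + 1349*1069 = 5 + 1442081 = 1442086)
(8394 - 11697)/(J - 15549) - (-7696 - 1*(-18630)) = (8394 - 11697)/(1442086 - 15549) - (-7696 - 1*(-18630)) = -3303/1426537 - (-7696 + 18630) = -3303*1/1426537 - 1*10934 = -3303/1426537 - 10934 = -15597758861/1426537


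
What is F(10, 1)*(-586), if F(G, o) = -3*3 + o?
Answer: 4688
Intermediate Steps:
F(G, o) = -9 + o
F(10, 1)*(-586) = (-9 + 1)*(-586) = -8*(-586) = 4688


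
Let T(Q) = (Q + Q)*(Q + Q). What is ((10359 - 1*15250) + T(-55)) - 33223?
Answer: -26014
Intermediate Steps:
T(Q) = 4*Q² (T(Q) = (2*Q)*(2*Q) = 4*Q²)
((10359 - 1*15250) + T(-55)) - 33223 = ((10359 - 1*15250) + 4*(-55)²) - 33223 = ((10359 - 15250) + 4*3025) - 33223 = (-4891 + 12100) - 33223 = 7209 - 33223 = -26014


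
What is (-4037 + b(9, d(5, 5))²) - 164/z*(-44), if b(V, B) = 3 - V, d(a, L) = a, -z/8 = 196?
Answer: -392549/98 ≈ -4005.6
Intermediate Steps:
z = -1568 (z = -8*196 = -1568)
(-4037 + b(9, d(5, 5))²) - 164/z*(-44) = (-4037 + (3 - 1*9)²) - 164/(-1568)*(-44) = (-4037 + (3 - 9)²) - 164*(-1/1568)*(-44) = (-4037 + (-6)²) + (41/392)*(-44) = (-4037 + 36) - 451/98 = -4001 - 451/98 = -392549/98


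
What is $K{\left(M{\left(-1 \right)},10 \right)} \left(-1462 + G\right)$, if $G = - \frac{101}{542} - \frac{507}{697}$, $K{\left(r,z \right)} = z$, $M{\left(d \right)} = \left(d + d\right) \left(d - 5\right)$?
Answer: $- \frac{2763253895}{188887} \approx -14629.0$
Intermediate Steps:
$M{\left(d \right)} = 2 d \left(-5 + d\right)$
$G = - \frac{345191}{377774}$ ($G = \left(-101\right) \frac{1}{542} - \frac{507}{697} = - \frac{101}{542} - \frac{507}{697} = - \frac{345191}{377774} \approx -0.91375$)
$K{\left(M{\left(-1 \right)},10 \right)} \left(-1462 + G\right) = 10 \left(-1462 - \frac{345191}{377774}\right) = 10 \left(- \frac{552650779}{377774}\right) = - \frac{2763253895}{188887}$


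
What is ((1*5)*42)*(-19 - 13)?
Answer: -6720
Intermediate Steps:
((1*5)*42)*(-19 - 13) = (5*42)*(-32) = 210*(-32) = -6720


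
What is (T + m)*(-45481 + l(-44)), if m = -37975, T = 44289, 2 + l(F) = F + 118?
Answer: -286712426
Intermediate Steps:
l(F) = 116 + F (l(F) = -2 + (F + 118) = -2 + (118 + F) = 116 + F)
(T + m)*(-45481 + l(-44)) = (44289 - 37975)*(-45481 + (116 - 44)) = 6314*(-45481 + 72) = 6314*(-45409) = -286712426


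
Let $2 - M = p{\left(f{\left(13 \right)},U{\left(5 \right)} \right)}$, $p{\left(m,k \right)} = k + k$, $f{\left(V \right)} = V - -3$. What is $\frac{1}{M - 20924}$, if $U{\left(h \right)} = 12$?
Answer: $- \frac{1}{20946} \approx -4.7742 \cdot 10^{-5}$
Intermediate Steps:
$f{\left(V \right)} = 3 + V$ ($f{\left(V \right)} = V + 3 = 3 + V$)
$p{\left(m,k \right)} = 2 k$
$M = -22$ ($M = 2 - 2 \cdot 12 = 2 - 24 = -22$)
$\frac{1}{M - 20924} = \frac{1}{-22 - 20924} = \frac{1}{-20946} = - \frac{1}{20946}$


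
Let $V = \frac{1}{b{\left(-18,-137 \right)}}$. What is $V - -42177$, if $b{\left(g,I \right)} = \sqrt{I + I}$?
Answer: $42177 - \frac{i \sqrt{274}}{274} \approx 42177.0 - 0.060412 i$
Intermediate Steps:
$b{\left(g,I \right)} = \sqrt{2} \sqrt{I}$ ($b{\left(g,I \right)} = \sqrt{2 I} = \sqrt{2} \sqrt{I}$)
$V = - \frac{i \sqrt{274}}{274}$ ($V = \frac{1}{\sqrt{2} \sqrt{-137}} = \frac{1}{\sqrt{2} i \sqrt{137}} = \frac{1}{i \sqrt{274}} = - \frac{i \sqrt{274}}{274} \approx - 0.060412 i$)
$V - -42177 = - \frac{i \sqrt{274}}{274} - -42177 = - \frac{i \sqrt{274}}{274} + 42177 = 42177 - \frac{i \sqrt{274}}{274}$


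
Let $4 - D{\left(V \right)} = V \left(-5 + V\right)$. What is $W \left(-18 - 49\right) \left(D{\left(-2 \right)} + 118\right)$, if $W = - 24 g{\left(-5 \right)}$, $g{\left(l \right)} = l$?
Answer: $-868320$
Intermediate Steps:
$D{\left(V \right)} = 4 - V \left(-5 + V\right)$
$W = 120$ ($W = \left(-24\right) \left(-5\right) = 120$)
$W \left(-18 - 49\right) \left(D{\left(-2 \right)} + 118\right) = 120 \left(-18 - 49\right) \left(\left(4 - \left(-2\right)^{2} + 5 \left(-2\right)\right) + 118\right) = 120 \left(- 67 \left(\left(4 - 4 - 10\right) + 118\right)\right) = 120 \left(- 67 \left(-10 + 118\right)\right) = 120 \left(\left(-67\right) 108\right) = 120 \left(-7236\right) = -868320$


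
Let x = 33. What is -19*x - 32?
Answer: -659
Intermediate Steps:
-19*x - 32 = -19*33 - 32 = -627 - 32 = -659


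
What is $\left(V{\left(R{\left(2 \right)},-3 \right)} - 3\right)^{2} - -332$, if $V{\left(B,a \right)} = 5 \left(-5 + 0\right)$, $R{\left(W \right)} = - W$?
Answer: $1116$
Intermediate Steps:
$V{\left(B,a \right)} = -25$ ($V{\left(B,a \right)} = 5 \left(-5\right) = -25$)
$\left(V{\left(R{\left(2 \right)},-3 \right)} - 3\right)^{2} - -332 = \left(-25 - 3\right)^{2} - -332 = \left(-28\right)^{2} + 332 = 784 + 332 = 1116$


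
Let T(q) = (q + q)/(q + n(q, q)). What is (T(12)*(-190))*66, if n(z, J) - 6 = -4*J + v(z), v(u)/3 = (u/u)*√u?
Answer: 11400 + 2280*√3 ≈ 15349.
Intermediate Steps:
v(u) = 3*√u (v(u) = 3*((u/u)*√u) = 3*(1*√u) = 3*√u)
n(z, J) = 6 - 4*J + 3*√z (n(z, J) = 6 + (-4*J + 3*√z) = 6 - 4*J + 3*√z)
T(q) = 2*q/(6 - 3*q + 3*√q) (T(q) = (q + q)/(q + (6 - 4*q + 3*√q)) = (2*q)/(6 - 3*q + 3*√q) = 2*q/(6 - 3*q + 3*√q))
(T(12)*(-190))*66 = (((⅔)*12/(2 + √12 - 1*12))*(-190))*66 = (((⅔)*12/(2 + 2*√3 - 12))*(-190))*66 = (((⅔)*12/(-10 + 2*√3))*(-190))*66 = ((8/(-10 + 2*√3))*(-190))*66 = -1520/(-10 + 2*√3)*66 = -100320/(-10 + 2*√3)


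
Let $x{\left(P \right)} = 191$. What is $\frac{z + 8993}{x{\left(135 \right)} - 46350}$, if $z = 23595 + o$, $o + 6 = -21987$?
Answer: $- \frac{10595}{46159} \approx -0.22953$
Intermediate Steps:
$o = -21993$ ($o = -6 - 21987 = -21993$)
$z = 1602$ ($z = 23595 - 21993 = 1602$)
$\frac{z + 8993}{x{\left(135 \right)} - 46350} = \frac{1602 + 8993}{191 - 46350} = \frac{10595}{-46159} = 10595 \left(- \frac{1}{46159}\right) = - \frac{10595}{46159}$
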